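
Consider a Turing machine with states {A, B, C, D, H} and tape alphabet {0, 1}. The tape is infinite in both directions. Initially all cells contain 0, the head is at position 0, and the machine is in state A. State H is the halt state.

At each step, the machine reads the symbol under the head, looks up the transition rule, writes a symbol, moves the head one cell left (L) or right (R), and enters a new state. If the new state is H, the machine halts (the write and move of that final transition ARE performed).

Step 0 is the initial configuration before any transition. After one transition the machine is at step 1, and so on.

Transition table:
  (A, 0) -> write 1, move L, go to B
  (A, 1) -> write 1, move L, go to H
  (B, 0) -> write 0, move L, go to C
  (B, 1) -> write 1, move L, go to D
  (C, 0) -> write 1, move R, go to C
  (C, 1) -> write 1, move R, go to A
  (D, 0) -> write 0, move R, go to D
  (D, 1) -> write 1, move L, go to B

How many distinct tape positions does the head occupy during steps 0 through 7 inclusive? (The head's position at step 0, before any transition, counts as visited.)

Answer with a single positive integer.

Answer: 4

Derivation:
Step 1: in state A at pos 0, read 0 -> (A,0)->write 1,move L,goto B. Now: state=B, head=-1, tape[-2..1]=0010 (head:  ^)
Step 2: in state B at pos -1, read 0 -> (B,0)->write 0,move L,goto C. Now: state=C, head=-2, tape[-3..1]=00010 (head:  ^)
Step 3: in state C at pos -2, read 0 -> (C,0)->write 1,move R,goto C. Now: state=C, head=-1, tape[-3..1]=01010 (head:   ^)
Step 4: in state C at pos -1, read 0 -> (C,0)->write 1,move R,goto C. Now: state=C, head=0, tape[-3..1]=01110 (head:    ^)
Step 5: in state C at pos 0, read 1 -> (C,1)->write 1,move R,goto A. Now: state=A, head=1, tape[-3..2]=011100 (head:     ^)
Step 6: in state A at pos 1, read 0 -> (A,0)->write 1,move L,goto B. Now: state=B, head=0, tape[-3..2]=011110 (head:    ^)
Step 7: in state B at pos 0, read 1 -> (B,1)->write 1,move L,goto D. Now: state=D, head=-1, tape[-3..2]=011110 (head:   ^)
Head positions at steps 0..7: starting at 0, distinct positions visited = {-2, -1, 0, 1} -> 4 position(s)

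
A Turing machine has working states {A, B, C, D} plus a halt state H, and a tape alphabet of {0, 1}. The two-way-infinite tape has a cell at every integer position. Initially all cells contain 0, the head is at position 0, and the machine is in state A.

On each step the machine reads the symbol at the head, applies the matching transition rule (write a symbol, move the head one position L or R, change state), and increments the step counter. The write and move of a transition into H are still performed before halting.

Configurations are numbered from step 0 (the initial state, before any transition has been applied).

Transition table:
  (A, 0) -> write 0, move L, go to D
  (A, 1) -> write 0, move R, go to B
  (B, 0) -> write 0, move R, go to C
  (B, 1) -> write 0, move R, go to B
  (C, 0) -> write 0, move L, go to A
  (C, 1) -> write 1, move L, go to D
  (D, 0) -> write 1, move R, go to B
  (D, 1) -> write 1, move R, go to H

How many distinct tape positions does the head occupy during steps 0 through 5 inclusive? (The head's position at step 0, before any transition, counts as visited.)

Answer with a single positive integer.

Answer: 3

Derivation:
Step 1: in state A at pos 0, read 0 -> (A,0)->write 0,move L,goto D. Now: state=D, head=-1, tape[-2..1]=0000 (head:  ^)
Step 2: in state D at pos -1, read 0 -> (D,0)->write 1,move R,goto B. Now: state=B, head=0, tape[-2..1]=0100 (head:   ^)
Step 3: in state B at pos 0, read 0 -> (B,0)->write 0,move R,goto C. Now: state=C, head=1, tape[-2..2]=01000 (head:    ^)
Step 4: in state C at pos 1, read 0 -> (C,0)->write 0,move L,goto A. Now: state=A, head=0, tape[-2..2]=01000 (head:   ^)
Step 5: in state A at pos 0, read 0 -> (A,0)->write 0,move L,goto D. Now: state=D, head=-1, tape[-2..2]=01000 (head:  ^)
Head positions at steps 0..5: starting at 0, distinct positions visited = {-1, 0, 1} -> 3 position(s)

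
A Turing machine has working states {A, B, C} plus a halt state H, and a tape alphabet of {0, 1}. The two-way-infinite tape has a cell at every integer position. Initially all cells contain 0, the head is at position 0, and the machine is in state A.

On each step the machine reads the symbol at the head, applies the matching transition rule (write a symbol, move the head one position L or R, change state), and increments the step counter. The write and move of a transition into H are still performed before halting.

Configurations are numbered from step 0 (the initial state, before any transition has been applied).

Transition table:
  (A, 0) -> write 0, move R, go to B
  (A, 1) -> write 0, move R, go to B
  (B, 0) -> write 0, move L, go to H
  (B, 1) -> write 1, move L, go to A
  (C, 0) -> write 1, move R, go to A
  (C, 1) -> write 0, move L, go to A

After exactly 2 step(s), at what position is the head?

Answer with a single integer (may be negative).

Step 1: in state A at pos 0, read 0 -> (A,0)->write 0,move R,goto B. Now: state=B, head=1, tape[-1..2]=0000 (head:   ^)
Step 2: in state B at pos 1, read 0 -> (B,0)->write 0,move L,goto H. Now: state=H, head=0, tape[-1..2]=0000 (head:  ^)

Answer: 0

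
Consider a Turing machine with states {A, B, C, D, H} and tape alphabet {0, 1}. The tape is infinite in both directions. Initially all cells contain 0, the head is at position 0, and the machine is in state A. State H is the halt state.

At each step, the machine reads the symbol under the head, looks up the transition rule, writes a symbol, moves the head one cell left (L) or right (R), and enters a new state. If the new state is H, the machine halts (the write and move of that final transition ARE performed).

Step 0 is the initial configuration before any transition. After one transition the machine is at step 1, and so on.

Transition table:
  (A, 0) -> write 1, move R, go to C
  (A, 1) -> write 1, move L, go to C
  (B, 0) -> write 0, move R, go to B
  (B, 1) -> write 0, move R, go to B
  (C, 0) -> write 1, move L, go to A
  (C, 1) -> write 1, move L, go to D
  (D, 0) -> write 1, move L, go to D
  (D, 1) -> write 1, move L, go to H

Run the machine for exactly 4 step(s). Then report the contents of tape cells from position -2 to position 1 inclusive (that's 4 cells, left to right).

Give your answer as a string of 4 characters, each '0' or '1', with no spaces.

Step 1: in state A at pos 0, read 0 -> (A,0)->write 1,move R,goto C. Now: state=C, head=1, tape[-1..2]=0100 (head:   ^)
Step 2: in state C at pos 1, read 0 -> (C,0)->write 1,move L,goto A. Now: state=A, head=0, tape[-1..2]=0110 (head:  ^)
Step 3: in state A at pos 0, read 1 -> (A,1)->write 1,move L,goto C. Now: state=C, head=-1, tape[-2..2]=00110 (head:  ^)
Step 4: in state C at pos -1, read 0 -> (C,0)->write 1,move L,goto A. Now: state=A, head=-2, tape[-3..2]=001110 (head:  ^)

Answer: 0111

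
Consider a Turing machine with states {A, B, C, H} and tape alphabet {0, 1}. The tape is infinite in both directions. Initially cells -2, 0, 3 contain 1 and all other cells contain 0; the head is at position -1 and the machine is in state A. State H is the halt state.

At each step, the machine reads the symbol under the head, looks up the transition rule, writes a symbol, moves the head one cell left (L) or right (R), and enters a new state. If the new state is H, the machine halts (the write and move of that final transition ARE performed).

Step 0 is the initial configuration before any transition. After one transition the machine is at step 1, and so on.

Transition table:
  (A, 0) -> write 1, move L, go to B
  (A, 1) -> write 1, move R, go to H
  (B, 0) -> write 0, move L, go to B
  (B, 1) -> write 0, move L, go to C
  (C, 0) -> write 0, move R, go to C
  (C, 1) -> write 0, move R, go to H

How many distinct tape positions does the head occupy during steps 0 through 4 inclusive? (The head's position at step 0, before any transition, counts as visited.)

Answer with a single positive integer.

Step 1: in state A at pos -1, read 0 -> (A,0)->write 1,move L,goto B. Now: state=B, head=-2, tape[-3..4]=01110010 (head:  ^)
Step 2: in state B at pos -2, read 1 -> (B,1)->write 0,move L,goto C. Now: state=C, head=-3, tape[-4..4]=000110010 (head:  ^)
Step 3: in state C at pos -3, read 0 -> (C,0)->write 0,move R,goto C. Now: state=C, head=-2, tape[-4..4]=000110010 (head:   ^)
Step 4: in state C at pos -2, read 0 -> (C,0)->write 0,move R,goto C. Now: state=C, head=-1, tape[-4..4]=000110010 (head:    ^)
Head positions at steps 0..4: starting at -1, distinct positions visited = {-3, -2, -1} -> 3 position(s)

Answer: 3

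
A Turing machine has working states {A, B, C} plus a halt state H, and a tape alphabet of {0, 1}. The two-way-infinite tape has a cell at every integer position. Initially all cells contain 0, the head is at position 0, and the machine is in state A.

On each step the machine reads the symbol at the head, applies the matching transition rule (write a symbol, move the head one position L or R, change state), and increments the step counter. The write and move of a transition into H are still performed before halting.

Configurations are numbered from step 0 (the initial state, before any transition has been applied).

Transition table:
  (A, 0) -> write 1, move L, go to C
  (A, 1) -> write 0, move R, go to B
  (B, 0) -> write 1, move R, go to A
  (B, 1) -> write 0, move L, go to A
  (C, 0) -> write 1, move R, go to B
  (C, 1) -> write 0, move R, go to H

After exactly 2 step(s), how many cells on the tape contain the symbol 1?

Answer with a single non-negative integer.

Answer: 2

Derivation:
Step 1: in state A at pos 0, read 0 -> (A,0)->write 1,move L,goto C. Now: state=C, head=-1, tape[-2..1]=0010 (head:  ^)
Step 2: in state C at pos -1, read 0 -> (C,0)->write 1,move R,goto B. Now: state=B, head=0, tape[-2..1]=0110 (head:   ^)
Cells containing 1 after step 2: {-1, 0} -> 2 cell(s)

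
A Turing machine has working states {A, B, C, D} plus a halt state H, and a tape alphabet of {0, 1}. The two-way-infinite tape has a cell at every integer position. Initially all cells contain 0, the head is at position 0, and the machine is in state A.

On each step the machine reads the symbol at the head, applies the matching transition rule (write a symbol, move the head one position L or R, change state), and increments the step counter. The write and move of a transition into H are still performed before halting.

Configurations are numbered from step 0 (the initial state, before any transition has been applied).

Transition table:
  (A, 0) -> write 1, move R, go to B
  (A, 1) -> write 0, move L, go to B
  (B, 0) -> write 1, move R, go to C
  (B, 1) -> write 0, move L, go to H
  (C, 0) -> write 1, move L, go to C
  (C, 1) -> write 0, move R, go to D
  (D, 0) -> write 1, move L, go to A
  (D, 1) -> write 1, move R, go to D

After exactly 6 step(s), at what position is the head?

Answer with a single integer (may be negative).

Answer: 2

Derivation:
Step 1: in state A at pos 0, read 0 -> (A,0)->write 1,move R,goto B. Now: state=B, head=1, tape[-1..2]=0100 (head:   ^)
Step 2: in state B at pos 1, read 0 -> (B,0)->write 1,move R,goto C. Now: state=C, head=2, tape[-1..3]=01100 (head:    ^)
Step 3: in state C at pos 2, read 0 -> (C,0)->write 1,move L,goto C. Now: state=C, head=1, tape[-1..3]=01110 (head:   ^)
Step 4: in state C at pos 1, read 1 -> (C,1)->write 0,move R,goto D. Now: state=D, head=2, tape[-1..3]=01010 (head:    ^)
Step 5: in state D at pos 2, read 1 -> (D,1)->write 1,move R,goto D. Now: state=D, head=3, tape[-1..4]=010100 (head:     ^)
Step 6: in state D at pos 3, read 0 -> (D,0)->write 1,move L,goto A. Now: state=A, head=2, tape[-1..4]=010110 (head:    ^)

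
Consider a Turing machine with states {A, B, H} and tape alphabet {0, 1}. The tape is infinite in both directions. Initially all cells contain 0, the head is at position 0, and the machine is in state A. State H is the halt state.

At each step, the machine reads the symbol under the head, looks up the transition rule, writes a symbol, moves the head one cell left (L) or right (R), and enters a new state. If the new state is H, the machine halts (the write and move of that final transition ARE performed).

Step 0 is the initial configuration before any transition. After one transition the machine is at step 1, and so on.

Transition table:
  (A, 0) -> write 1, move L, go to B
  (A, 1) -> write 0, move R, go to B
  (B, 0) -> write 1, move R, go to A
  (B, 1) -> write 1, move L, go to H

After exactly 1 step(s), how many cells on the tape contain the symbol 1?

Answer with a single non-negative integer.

Answer: 1

Derivation:
Step 1: in state A at pos 0, read 0 -> (A,0)->write 1,move L,goto B. Now: state=B, head=-1, tape[-2..1]=0010 (head:  ^)
Cells containing 1 after step 1: {0} -> 1 cell(s)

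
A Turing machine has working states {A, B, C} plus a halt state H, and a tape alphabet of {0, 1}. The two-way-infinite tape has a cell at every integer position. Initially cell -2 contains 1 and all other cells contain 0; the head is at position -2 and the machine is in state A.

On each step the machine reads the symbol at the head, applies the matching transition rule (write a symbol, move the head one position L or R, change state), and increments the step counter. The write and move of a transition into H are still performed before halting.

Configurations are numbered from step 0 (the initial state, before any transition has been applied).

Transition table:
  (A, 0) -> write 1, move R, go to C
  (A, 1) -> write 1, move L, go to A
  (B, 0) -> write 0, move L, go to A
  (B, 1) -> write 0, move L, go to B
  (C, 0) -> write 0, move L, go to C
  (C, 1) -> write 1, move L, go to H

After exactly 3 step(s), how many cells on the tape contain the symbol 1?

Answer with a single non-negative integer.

Step 1: in state A at pos -2, read 1 -> (A,1)->write 1,move L,goto A. Now: state=A, head=-3, tape[-4..-1]=0010 (head:  ^)
Step 2: in state A at pos -3, read 0 -> (A,0)->write 1,move R,goto C. Now: state=C, head=-2, tape[-4..-1]=0110 (head:   ^)
Step 3: in state C at pos -2, read 1 -> (C,1)->write 1,move L,goto H. Now: state=H, head=-3, tape[-4..-1]=0110 (head:  ^)
Cells containing 1 after step 3: {-3, -2} -> 2 cell(s)

Answer: 2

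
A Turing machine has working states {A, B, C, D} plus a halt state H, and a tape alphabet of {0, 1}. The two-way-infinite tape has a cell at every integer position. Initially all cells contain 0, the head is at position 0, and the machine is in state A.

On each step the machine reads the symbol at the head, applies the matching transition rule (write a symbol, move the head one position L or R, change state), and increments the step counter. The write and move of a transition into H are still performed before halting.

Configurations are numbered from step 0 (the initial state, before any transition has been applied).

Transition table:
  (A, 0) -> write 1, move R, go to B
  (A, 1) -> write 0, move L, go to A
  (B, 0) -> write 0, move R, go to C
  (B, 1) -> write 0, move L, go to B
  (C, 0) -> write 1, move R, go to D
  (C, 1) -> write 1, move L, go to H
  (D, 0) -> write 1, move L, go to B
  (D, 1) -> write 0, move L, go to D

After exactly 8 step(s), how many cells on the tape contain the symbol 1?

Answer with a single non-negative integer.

Answer: 2

Derivation:
Step 1: in state A at pos 0, read 0 -> (A,0)->write 1,move R,goto B. Now: state=B, head=1, tape[-1..2]=0100 (head:   ^)
Step 2: in state B at pos 1, read 0 -> (B,0)->write 0,move R,goto C. Now: state=C, head=2, tape[-1..3]=01000 (head:    ^)
Step 3: in state C at pos 2, read 0 -> (C,0)->write 1,move R,goto D. Now: state=D, head=3, tape[-1..4]=010100 (head:     ^)
Step 4: in state D at pos 3, read 0 -> (D,0)->write 1,move L,goto B. Now: state=B, head=2, tape[-1..4]=010110 (head:    ^)
Step 5: in state B at pos 2, read 1 -> (B,1)->write 0,move L,goto B. Now: state=B, head=1, tape[-1..4]=010010 (head:   ^)
Step 6: in state B at pos 1, read 0 -> (B,0)->write 0,move R,goto C. Now: state=C, head=2, tape[-1..4]=010010 (head:    ^)
Step 7: in state C at pos 2, read 0 -> (C,0)->write 1,move R,goto D. Now: state=D, head=3, tape[-1..4]=010110 (head:     ^)
Step 8: in state D at pos 3, read 1 -> (D,1)->write 0,move L,goto D. Now: state=D, head=2, tape[-1..4]=010100 (head:    ^)
Cells containing 1 after step 8: {0, 2} -> 2 cell(s)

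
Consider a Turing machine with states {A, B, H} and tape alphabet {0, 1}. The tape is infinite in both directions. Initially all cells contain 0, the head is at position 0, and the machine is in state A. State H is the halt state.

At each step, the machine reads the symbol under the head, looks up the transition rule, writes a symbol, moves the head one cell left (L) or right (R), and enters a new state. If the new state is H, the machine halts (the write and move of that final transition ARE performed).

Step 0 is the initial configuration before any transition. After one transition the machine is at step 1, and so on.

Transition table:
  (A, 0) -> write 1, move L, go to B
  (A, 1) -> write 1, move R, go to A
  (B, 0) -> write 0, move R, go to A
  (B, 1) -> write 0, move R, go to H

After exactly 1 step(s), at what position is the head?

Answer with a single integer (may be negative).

Answer: -1

Derivation:
Step 1: in state A at pos 0, read 0 -> (A,0)->write 1,move L,goto B. Now: state=B, head=-1, tape[-2..1]=0010 (head:  ^)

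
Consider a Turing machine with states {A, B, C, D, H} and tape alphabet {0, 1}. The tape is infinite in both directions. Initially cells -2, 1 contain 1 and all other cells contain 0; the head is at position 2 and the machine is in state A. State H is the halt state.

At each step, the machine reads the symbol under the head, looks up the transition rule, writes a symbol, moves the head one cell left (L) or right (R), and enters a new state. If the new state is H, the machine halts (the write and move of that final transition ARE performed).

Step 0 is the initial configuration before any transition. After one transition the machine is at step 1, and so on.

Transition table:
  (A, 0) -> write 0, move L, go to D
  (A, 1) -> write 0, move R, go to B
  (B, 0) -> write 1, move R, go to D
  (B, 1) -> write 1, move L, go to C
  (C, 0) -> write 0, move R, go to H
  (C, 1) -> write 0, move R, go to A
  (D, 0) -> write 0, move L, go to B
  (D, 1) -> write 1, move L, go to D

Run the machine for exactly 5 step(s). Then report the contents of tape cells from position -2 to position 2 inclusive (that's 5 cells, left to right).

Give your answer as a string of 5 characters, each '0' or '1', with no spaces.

Step 1: in state A at pos 2, read 0 -> (A,0)->write 0,move L,goto D. Now: state=D, head=1, tape[-3..3]=0100100 (head:     ^)
Step 2: in state D at pos 1, read 1 -> (D,1)->write 1,move L,goto D. Now: state=D, head=0, tape[-3..3]=0100100 (head:    ^)
Step 3: in state D at pos 0, read 0 -> (D,0)->write 0,move L,goto B. Now: state=B, head=-1, tape[-3..3]=0100100 (head:   ^)
Step 4: in state B at pos -1, read 0 -> (B,0)->write 1,move R,goto D. Now: state=D, head=0, tape[-3..3]=0110100 (head:    ^)
Step 5: in state D at pos 0, read 0 -> (D,0)->write 0,move L,goto B. Now: state=B, head=-1, tape[-3..3]=0110100 (head:   ^)

Answer: 11010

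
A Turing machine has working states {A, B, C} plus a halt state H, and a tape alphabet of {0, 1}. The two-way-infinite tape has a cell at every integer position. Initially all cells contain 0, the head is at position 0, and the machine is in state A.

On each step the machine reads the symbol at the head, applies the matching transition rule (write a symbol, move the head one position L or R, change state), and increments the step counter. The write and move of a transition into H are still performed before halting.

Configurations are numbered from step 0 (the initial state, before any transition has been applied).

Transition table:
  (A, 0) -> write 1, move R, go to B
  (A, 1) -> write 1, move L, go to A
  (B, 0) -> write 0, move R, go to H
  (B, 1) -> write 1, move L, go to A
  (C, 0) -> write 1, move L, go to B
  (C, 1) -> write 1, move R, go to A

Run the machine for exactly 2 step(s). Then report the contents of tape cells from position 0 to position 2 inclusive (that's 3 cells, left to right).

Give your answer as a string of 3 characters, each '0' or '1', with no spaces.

Step 1: in state A at pos 0, read 0 -> (A,0)->write 1,move R,goto B. Now: state=B, head=1, tape[-1..2]=0100 (head:   ^)
Step 2: in state B at pos 1, read 0 -> (B,0)->write 0,move R,goto H. Now: state=H, head=2, tape[-1..3]=01000 (head:    ^)

Answer: 100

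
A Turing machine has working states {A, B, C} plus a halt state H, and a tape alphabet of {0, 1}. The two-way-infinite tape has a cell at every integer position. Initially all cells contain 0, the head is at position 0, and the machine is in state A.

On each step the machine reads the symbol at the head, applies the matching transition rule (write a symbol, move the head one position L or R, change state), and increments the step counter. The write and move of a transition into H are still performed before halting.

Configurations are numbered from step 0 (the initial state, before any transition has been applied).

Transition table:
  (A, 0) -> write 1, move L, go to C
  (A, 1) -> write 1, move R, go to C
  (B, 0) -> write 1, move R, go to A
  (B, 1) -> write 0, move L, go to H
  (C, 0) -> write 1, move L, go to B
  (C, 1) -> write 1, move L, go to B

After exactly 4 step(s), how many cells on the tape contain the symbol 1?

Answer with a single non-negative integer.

Answer: 3

Derivation:
Step 1: in state A at pos 0, read 0 -> (A,0)->write 1,move L,goto C. Now: state=C, head=-1, tape[-2..1]=0010 (head:  ^)
Step 2: in state C at pos -1, read 0 -> (C,0)->write 1,move L,goto B. Now: state=B, head=-2, tape[-3..1]=00110 (head:  ^)
Step 3: in state B at pos -2, read 0 -> (B,0)->write 1,move R,goto A. Now: state=A, head=-1, tape[-3..1]=01110 (head:   ^)
Step 4: in state A at pos -1, read 1 -> (A,1)->write 1,move R,goto C. Now: state=C, head=0, tape[-3..1]=01110 (head:    ^)
Cells containing 1 after step 4: {-2, -1, 0} -> 3 cell(s)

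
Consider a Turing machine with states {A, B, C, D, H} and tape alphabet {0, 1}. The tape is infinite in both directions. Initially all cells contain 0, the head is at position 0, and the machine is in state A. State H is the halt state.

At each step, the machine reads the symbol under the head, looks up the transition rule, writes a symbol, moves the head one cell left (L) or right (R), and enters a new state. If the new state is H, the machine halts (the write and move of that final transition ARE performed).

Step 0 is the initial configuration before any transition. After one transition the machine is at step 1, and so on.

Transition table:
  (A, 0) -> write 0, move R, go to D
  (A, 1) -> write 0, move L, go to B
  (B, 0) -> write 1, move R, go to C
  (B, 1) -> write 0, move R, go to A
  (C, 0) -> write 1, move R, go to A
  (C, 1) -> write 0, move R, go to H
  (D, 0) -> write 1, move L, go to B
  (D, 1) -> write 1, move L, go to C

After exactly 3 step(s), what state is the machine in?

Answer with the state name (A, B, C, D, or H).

Answer: C

Derivation:
Step 1: in state A at pos 0, read 0 -> (A,0)->write 0,move R,goto D. Now: state=D, head=1, tape[-1..2]=0000 (head:   ^)
Step 2: in state D at pos 1, read 0 -> (D,0)->write 1,move L,goto B. Now: state=B, head=0, tape[-1..2]=0010 (head:  ^)
Step 3: in state B at pos 0, read 0 -> (B,0)->write 1,move R,goto C. Now: state=C, head=1, tape[-1..2]=0110 (head:   ^)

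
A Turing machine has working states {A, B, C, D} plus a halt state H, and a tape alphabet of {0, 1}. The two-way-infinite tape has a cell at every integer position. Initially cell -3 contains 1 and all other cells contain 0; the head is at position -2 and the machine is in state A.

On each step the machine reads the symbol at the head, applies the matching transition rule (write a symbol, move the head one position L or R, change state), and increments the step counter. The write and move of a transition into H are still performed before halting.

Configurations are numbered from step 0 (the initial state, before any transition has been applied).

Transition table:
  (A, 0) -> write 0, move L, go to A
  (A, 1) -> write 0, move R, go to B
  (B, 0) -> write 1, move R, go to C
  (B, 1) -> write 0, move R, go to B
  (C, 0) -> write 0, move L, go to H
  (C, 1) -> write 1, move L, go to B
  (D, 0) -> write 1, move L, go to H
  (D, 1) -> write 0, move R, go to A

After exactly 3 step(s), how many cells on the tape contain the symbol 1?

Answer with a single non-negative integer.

Answer: 1

Derivation:
Step 1: in state A at pos -2, read 0 -> (A,0)->write 0,move L,goto A. Now: state=A, head=-3, tape[-4..-1]=0100 (head:  ^)
Step 2: in state A at pos -3, read 1 -> (A,1)->write 0,move R,goto B. Now: state=B, head=-2, tape[-4..-1]=0000 (head:   ^)
Step 3: in state B at pos -2, read 0 -> (B,0)->write 1,move R,goto C. Now: state=C, head=-1, tape[-4..0]=00100 (head:    ^)
Cells containing 1 after step 3: {-2} -> 1 cell(s)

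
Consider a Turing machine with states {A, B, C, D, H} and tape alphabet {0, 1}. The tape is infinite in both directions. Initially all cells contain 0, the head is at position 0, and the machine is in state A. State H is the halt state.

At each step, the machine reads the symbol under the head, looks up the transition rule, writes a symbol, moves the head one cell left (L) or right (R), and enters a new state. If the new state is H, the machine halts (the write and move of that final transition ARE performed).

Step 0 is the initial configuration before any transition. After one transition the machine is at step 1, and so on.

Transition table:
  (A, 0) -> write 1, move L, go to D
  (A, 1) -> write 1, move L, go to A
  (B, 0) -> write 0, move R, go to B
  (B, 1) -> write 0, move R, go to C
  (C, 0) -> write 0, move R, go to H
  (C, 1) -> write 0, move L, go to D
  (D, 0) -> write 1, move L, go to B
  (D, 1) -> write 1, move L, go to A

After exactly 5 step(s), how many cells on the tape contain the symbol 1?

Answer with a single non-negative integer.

Answer: 0

Derivation:
Step 1: in state A at pos 0, read 0 -> (A,0)->write 1,move L,goto D. Now: state=D, head=-1, tape[-2..1]=0010 (head:  ^)
Step 2: in state D at pos -1, read 0 -> (D,0)->write 1,move L,goto B. Now: state=B, head=-2, tape[-3..1]=00110 (head:  ^)
Step 3: in state B at pos -2, read 0 -> (B,0)->write 0,move R,goto B. Now: state=B, head=-1, tape[-3..1]=00110 (head:   ^)
Step 4: in state B at pos -1, read 1 -> (B,1)->write 0,move R,goto C. Now: state=C, head=0, tape[-3..1]=00010 (head:    ^)
Step 5: in state C at pos 0, read 1 -> (C,1)->write 0,move L,goto D. Now: state=D, head=-1, tape[-3..1]=00000 (head:   ^)
No cell contains 1 after step 5 -> 0 cell(s)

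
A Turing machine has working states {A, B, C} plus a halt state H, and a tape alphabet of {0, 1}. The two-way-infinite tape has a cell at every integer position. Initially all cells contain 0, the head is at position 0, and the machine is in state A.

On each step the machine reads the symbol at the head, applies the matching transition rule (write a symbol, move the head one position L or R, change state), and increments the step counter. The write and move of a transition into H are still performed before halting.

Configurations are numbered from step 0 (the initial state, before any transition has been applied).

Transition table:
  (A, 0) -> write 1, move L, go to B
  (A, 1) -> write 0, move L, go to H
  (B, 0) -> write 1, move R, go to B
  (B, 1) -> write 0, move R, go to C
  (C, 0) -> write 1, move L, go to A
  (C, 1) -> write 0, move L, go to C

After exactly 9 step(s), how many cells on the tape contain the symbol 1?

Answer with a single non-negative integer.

Answer: 3

Derivation:
Step 1: in state A at pos 0, read 0 -> (A,0)->write 1,move L,goto B. Now: state=B, head=-1, tape[-2..1]=0010 (head:  ^)
Step 2: in state B at pos -1, read 0 -> (B,0)->write 1,move R,goto B. Now: state=B, head=0, tape[-2..1]=0110 (head:   ^)
Step 3: in state B at pos 0, read 1 -> (B,1)->write 0,move R,goto C. Now: state=C, head=1, tape[-2..2]=01000 (head:    ^)
Step 4: in state C at pos 1, read 0 -> (C,0)->write 1,move L,goto A. Now: state=A, head=0, tape[-2..2]=01010 (head:   ^)
Step 5: in state A at pos 0, read 0 -> (A,0)->write 1,move L,goto B. Now: state=B, head=-1, tape[-2..2]=01110 (head:  ^)
Step 6: in state B at pos -1, read 1 -> (B,1)->write 0,move R,goto C. Now: state=C, head=0, tape[-2..2]=00110 (head:   ^)
Step 7: in state C at pos 0, read 1 -> (C,1)->write 0,move L,goto C. Now: state=C, head=-1, tape[-2..2]=00010 (head:  ^)
Step 8: in state C at pos -1, read 0 -> (C,0)->write 1,move L,goto A. Now: state=A, head=-2, tape[-3..2]=001010 (head:  ^)
Step 9: in state A at pos -2, read 0 -> (A,0)->write 1,move L,goto B. Now: state=B, head=-3, tape[-4..2]=0011010 (head:  ^)
Cells containing 1 after step 9: {-2, -1, 1} -> 3 cell(s)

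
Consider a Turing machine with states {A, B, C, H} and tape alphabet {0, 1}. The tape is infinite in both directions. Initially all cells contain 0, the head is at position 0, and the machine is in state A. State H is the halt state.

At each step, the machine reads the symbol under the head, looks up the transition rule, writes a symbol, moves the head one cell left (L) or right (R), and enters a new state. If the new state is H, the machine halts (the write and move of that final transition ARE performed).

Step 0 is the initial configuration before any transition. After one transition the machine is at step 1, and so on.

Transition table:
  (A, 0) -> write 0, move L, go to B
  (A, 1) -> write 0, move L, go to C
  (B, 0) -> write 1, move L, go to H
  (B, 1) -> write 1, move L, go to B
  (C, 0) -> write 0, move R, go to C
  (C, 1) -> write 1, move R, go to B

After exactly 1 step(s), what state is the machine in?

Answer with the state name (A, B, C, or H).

Step 1: in state A at pos 0, read 0 -> (A,0)->write 0,move L,goto B. Now: state=B, head=-1, tape[-2..1]=0000 (head:  ^)

Answer: B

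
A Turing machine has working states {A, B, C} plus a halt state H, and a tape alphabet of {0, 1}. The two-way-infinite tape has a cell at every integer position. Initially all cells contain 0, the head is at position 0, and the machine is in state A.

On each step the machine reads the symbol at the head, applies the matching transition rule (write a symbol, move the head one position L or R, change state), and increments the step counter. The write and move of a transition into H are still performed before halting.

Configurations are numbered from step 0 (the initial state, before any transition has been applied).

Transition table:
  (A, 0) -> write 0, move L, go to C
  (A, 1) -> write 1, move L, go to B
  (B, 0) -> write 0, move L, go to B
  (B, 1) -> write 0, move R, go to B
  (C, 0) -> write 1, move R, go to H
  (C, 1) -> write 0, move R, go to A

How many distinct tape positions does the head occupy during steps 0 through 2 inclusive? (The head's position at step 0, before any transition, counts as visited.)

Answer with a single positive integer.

Step 1: in state A at pos 0, read 0 -> (A,0)->write 0,move L,goto C. Now: state=C, head=-1, tape[-2..1]=0000 (head:  ^)
Step 2: in state C at pos -1, read 0 -> (C,0)->write 1,move R,goto H. Now: state=H, head=0, tape[-2..1]=0100 (head:   ^)
Head positions at steps 0..2: starting at 0, distinct positions visited = {-1, 0} -> 2 position(s)

Answer: 2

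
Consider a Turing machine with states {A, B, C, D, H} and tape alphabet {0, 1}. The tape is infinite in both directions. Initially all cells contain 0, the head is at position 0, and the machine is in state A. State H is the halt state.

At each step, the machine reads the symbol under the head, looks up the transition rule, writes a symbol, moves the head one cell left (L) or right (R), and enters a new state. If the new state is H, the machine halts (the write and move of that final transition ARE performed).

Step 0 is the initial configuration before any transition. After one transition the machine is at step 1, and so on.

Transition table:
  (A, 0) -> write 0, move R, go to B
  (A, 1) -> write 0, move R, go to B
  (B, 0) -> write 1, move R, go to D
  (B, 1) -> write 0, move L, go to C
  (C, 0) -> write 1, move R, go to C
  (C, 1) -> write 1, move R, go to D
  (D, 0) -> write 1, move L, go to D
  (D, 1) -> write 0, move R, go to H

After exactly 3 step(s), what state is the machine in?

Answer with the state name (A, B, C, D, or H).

Step 1: in state A at pos 0, read 0 -> (A,0)->write 0,move R,goto B. Now: state=B, head=1, tape[-1..2]=0000 (head:   ^)
Step 2: in state B at pos 1, read 0 -> (B,0)->write 1,move R,goto D. Now: state=D, head=2, tape[-1..3]=00100 (head:    ^)
Step 3: in state D at pos 2, read 0 -> (D,0)->write 1,move L,goto D. Now: state=D, head=1, tape[-1..3]=00110 (head:   ^)

Answer: D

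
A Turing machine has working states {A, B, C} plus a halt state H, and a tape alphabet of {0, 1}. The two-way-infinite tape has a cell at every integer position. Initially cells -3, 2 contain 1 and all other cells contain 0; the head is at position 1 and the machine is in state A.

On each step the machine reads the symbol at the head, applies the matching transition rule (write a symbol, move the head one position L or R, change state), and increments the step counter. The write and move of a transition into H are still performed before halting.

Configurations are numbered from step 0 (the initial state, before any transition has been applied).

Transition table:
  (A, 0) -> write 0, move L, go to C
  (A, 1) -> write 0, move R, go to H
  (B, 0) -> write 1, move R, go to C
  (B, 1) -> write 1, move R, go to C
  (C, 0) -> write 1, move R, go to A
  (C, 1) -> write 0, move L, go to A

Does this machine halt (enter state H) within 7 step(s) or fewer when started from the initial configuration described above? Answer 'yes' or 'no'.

Step 1: in state A at pos 1, read 0 -> (A,0)->write 0,move L,goto C. Now: state=C, head=0, tape[-4..3]=01000010 (head:     ^)
Step 2: in state C at pos 0, read 0 -> (C,0)->write 1,move R,goto A. Now: state=A, head=1, tape[-4..3]=01001010 (head:      ^)
Step 3: in state A at pos 1, read 0 -> (A,0)->write 0,move L,goto C. Now: state=C, head=0, tape[-4..3]=01001010 (head:     ^)
Step 4: in state C at pos 0, read 1 -> (C,1)->write 0,move L,goto A. Now: state=A, head=-1, tape[-4..3]=01000010 (head:    ^)
Step 5: in state A at pos -1, read 0 -> (A,0)->write 0,move L,goto C. Now: state=C, head=-2, tape[-4..3]=01000010 (head:   ^)
Step 6: in state C at pos -2, read 0 -> (C,0)->write 1,move R,goto A. Now: state=A, head=-1, tape[-4..3]=01100010 (head:    ^)
Step 7: in state A at pos -1, read 0 -> (A,0)->write 0,move L,goto C. Now: state=C, head=-2, tape[-4..3]=01100010 (head:   ^)
After 7 step(s): state = C (not H) -> not halted within 7 -> no

Answer: no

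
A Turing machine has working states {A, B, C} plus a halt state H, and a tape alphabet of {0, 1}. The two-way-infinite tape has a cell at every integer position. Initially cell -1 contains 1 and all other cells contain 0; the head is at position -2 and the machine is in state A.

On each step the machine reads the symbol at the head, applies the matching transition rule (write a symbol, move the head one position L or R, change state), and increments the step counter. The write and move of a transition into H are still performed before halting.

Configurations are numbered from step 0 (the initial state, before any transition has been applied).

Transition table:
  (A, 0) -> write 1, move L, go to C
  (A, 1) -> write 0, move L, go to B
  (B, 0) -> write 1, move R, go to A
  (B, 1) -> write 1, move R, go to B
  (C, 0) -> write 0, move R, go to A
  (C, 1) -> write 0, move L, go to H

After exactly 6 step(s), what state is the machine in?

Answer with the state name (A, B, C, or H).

Answer: H

Derivation:
Step 1: in state A at pos -2, read 0 -> (A,0)->write 1,move L,goto C. Now: state=C, head=-3, tape[-4..0]=00110 (head:  ^)
Step 2: in state C at pos -3, read 0 -> (C,0)->write 0,move R,goto A. Now: state=A, head=-2, tape[-4..0]=00110 (head:   ^)
Step 3: in state A at pos -2, read 1 -> (A,1)->write 0,move L,goto B. Now: state=B, head=-3, tape[-4..0]=00010 (head:  ^)
Step 4: in state B at pos -3, read 0 -> (B,0)->write 1,move R,goto A. Now: state=A, head=-2, tape[-4..0]=01010 (head:   ^)
Step 5: in state A at pos -2, read 0 -> (A,0)->write 1,move L,goto C. Now: state=C, head=-3, tape[-4..0]=01110 (head:  ^)
Step 6: in state C at pos -3, read 1 -> (C,1)->write 0,move L,goto H. Now: state=H, head=-4, tape[-5..0]=000110 (head:  ^)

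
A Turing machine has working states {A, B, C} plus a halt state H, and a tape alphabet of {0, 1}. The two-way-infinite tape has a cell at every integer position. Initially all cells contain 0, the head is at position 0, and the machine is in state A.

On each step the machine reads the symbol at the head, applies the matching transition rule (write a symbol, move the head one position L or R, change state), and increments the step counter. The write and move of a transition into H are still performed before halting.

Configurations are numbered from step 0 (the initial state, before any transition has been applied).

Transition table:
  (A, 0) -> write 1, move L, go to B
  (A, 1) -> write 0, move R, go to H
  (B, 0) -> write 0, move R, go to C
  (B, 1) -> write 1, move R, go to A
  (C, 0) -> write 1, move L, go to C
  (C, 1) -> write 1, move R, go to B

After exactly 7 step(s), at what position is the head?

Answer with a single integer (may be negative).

Step 1: in state A at pos 0, read 0 -> (A,0)->write 1,move L,goto B. Now: state=B, head=-1, tape[-2..1]=0010 (head:  ^)
Step 2: in state B at pos -1, read 0 -> (B,0)->write 0,move R,goto C. Now: state=C, head=0, tape[-2..1]=0010 (head:   ^)
Step 3: in state C at pos 0, read 1 -> (C,1)->write 1,move R,goto B. Now: state=B, head=1, tape[-2..2]=00100 (head:    ^)
Step 4: in state B at pos 1, read 0 -> (B,0)->write 0,move R,goto C. Now: state=C, head=2, tape[-2..3]=001000 (head:     ^)
Step 5: in state C at pos 2, read 0 -> (C,0)->write 1,move L,goto C. Now: state=C, head=1, tape[-2..3]=001010 (head:    ^)
Step 6: in state C at pos 1, read 0 -> (C,0)->write 1,move L,goto C. Now: state=C, head=0, tape[-2..3]=001110 (head:   ^)
Step 7: in state C at pos 0, read 1 -> (C,1)->write 1,move R,goto B. Now: state=B, head=1, tape[-2..3]=001110 (head:    ^)

Answer: 1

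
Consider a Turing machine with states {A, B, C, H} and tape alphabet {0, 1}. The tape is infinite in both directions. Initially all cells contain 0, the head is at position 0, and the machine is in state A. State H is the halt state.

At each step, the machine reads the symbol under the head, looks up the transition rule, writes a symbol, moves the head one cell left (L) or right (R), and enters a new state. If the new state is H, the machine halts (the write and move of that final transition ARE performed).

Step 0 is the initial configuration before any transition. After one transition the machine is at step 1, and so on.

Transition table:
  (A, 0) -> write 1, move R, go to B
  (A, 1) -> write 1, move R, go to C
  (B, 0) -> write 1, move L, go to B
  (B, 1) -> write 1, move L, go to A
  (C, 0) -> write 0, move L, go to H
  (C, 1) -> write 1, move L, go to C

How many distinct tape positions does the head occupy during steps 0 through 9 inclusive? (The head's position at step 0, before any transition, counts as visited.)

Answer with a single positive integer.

Step 1: in state A at pos 0, read 0 -> (A,0)->write 1,move R,goto B. Now: state=B, head=1, tape[-1..2]=0100 (head:   ^)
Step 2: in state B at pos 1, read 0 -> (B,0)->write 1,move L,goto B. Now: state=B, head=0, tape[-1..2]=0110 (head:  ^)
Step 3: in state B at pos 0, read 1 -> (B,1)->write 1,move L,goto A. Now: state=A, head=-1, tape[-2..2]=00110 (head:  ^)
Step 4: in state A at pos -1, read 0 -> (A,0)->write 1,move R,goto B. Now: state=B, head=0, tape[-2..2]=01110 (head:   ^)
Step 5: in state B at pos 0, read 1 -> (B,1)->write 1,move L,goto A. Now: state=A, head=-1, tape[-2..2]=01110 (head:  ^)
Step 6: in state A at pos -1, read 1 -> (A,1)->write 1,move R,goto C. Now: state=C, head=0, tape[-2..2]=01110 (head:   ^)
Step 7: in state C at pos 0, read 1 -> (C,1)->write 1,move L,goto C. Now: state=C, head=-1, tape[-2..2]=01110 (head:  ^)
Step 8: in state C at pos -1, read 1 -> (C,1)->write 1,move L,goto C. Now: state=C, head=-2, tape[-3..2]=001110 (head:  ^)
Step 9: in state C at pos -2, read 0 -> (C,0)->write 0,move L,goto H. Now: state=H, head=-3, tape[-4..2]=0001110 (head:  ^)
Head positions at steps 0..9: starting at 0, distinct positions visited = {-3, -2, -1, 0, 1} -> 5 position(s)

Answer: 5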